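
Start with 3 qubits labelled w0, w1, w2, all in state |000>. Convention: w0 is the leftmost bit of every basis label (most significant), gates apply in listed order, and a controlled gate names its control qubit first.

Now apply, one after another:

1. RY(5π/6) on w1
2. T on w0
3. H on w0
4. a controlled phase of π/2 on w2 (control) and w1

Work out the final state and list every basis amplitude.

After the circuit, the state carries amplitude -1/4 + sqrt(3)/4 on |000>, 0 on |001>, 1/4 + sqrt(3)/4 on |010>, 0 on |011>, -1/4 + sqrt(3)/4 on |100>, 0 on |101>, 1/4 + sqrt(3)/4 on |110>, 0 on |111>.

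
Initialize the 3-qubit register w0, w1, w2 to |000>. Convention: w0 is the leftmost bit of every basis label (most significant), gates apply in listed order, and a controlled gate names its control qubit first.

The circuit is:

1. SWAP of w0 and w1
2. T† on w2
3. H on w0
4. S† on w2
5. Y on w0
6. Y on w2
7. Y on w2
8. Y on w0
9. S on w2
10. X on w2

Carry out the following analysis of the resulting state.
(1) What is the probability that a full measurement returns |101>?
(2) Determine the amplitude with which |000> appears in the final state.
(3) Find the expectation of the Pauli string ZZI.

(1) The probability of measuring |101> is 1/2. Key observation: the block from step 4 through step 9 cancels to the identity and can be dropped.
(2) The final state's coefficient on |000> equals 0.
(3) The expectation value of ZZI is 0.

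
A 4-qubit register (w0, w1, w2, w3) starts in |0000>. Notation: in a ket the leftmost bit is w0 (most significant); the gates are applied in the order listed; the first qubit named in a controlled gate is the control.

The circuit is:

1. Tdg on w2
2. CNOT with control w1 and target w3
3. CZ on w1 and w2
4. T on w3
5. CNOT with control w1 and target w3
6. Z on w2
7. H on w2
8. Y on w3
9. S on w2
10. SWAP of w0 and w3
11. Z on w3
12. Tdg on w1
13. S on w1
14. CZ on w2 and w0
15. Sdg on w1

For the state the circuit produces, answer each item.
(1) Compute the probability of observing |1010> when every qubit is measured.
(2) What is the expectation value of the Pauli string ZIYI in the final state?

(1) Outcome |1010> occurs with probability 1/2.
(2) The observable ZIYI averages to 1.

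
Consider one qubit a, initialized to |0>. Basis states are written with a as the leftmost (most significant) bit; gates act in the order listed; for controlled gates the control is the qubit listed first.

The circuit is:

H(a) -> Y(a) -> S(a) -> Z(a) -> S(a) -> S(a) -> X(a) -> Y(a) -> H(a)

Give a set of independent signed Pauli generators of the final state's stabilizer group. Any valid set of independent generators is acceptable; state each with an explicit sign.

One valid set of independent stabilizer generators is -Y (any independent generating set of the same group is equally correct).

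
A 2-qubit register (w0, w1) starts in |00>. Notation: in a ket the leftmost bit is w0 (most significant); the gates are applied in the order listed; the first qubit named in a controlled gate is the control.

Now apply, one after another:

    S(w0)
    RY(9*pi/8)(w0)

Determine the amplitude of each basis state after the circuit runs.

The final amplitudes are -sin(pi/16) on |00>, 0 on |01>, sin(7*pi/16) on |10>, 0 on |11>.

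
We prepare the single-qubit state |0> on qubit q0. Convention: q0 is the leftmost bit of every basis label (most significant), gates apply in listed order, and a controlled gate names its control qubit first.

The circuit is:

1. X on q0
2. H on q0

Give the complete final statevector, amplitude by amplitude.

The resulting statevector has amplitude sqrt(2)/2 on |0>, -sqrt(2)/2 on |1>.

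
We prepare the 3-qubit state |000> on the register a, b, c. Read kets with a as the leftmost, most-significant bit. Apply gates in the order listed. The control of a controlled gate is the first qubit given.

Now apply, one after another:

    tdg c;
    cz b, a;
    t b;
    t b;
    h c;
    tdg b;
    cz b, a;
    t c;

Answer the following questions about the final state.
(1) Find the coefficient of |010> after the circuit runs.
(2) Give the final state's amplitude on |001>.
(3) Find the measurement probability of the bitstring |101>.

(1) The amplitude on |010> is 0.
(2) The amplitude on |001> is sqrt(2)*exp(I*pi/4)/2.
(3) The probability of measuring |101> is 0.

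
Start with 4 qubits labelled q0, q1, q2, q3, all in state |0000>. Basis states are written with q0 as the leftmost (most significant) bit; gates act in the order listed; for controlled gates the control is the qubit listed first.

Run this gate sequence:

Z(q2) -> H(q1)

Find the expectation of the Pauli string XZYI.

In the final state, XZYI has expectation 0.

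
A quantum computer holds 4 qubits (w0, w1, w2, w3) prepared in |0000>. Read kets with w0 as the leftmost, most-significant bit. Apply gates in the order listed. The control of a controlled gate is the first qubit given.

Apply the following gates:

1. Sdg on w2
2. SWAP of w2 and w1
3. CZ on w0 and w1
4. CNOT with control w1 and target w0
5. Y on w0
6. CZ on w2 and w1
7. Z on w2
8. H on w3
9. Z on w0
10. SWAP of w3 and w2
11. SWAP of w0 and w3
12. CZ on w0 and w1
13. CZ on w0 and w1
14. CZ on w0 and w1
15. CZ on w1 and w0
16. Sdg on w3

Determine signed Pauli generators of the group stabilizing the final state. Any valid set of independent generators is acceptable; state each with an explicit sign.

The final state is stabilized by the group generated by +IIXI, +ZIII, +IZII, -IIIZ; other independent generating sets are equally valid.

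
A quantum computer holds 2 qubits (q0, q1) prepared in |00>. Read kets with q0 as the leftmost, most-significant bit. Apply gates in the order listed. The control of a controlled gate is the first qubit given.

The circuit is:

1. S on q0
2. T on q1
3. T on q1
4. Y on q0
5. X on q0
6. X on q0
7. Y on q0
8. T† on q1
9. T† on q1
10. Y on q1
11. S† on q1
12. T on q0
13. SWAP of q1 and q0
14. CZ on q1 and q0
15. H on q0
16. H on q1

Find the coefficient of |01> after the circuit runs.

The final state's coefficient on |01> equals 1/2. Key observation: steps 2-9 multiply out to the identity, so the circuit reduces to the remaining gates.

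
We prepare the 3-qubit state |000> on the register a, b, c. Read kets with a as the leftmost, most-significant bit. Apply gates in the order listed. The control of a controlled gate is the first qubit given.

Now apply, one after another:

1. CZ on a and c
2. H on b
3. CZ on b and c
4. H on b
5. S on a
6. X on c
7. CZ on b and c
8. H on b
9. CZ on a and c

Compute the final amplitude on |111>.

|111> carries amplitude 0 in the final state.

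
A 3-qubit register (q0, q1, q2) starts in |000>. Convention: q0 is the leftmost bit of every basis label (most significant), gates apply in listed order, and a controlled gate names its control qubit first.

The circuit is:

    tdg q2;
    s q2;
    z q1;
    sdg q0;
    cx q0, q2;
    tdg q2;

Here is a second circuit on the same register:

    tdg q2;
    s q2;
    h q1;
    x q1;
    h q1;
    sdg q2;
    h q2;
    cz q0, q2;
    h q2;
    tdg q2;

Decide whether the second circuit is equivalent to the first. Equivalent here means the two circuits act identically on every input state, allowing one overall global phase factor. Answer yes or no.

No, they are not equivalent — no single phase factor reconciles the two unitaries.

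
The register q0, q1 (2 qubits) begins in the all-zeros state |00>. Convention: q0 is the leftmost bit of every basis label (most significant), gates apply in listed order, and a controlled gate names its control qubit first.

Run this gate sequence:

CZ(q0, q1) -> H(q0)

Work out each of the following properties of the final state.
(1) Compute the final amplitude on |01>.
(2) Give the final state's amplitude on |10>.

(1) The final state's coefficient on |01> equals 0.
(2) |10> carries amplitude sqrt(2)/2 in the final state.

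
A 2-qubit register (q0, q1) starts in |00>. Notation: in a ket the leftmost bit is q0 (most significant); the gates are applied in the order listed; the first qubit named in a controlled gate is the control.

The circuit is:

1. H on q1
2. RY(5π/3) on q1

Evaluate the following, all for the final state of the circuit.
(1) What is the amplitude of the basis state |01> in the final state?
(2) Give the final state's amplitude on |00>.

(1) The amplitude on |01> is -sqrt(6)/4 + sqrt(2)/4.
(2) |00> carries amplitude -sqrt(6)/4 - sqrt(2)/4 in the final state.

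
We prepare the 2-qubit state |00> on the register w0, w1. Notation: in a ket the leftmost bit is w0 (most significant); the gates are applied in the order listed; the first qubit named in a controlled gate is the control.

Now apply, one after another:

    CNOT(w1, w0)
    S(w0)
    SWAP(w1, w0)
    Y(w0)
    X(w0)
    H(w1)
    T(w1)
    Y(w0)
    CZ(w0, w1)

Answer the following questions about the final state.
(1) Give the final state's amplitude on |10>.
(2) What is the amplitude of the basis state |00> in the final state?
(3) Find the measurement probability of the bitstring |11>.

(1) The amplitude on |10> is -sqrt(2)/2.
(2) |00> carries amplitude 0 in the final state.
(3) Outcome |11> occurs with probability 1/2.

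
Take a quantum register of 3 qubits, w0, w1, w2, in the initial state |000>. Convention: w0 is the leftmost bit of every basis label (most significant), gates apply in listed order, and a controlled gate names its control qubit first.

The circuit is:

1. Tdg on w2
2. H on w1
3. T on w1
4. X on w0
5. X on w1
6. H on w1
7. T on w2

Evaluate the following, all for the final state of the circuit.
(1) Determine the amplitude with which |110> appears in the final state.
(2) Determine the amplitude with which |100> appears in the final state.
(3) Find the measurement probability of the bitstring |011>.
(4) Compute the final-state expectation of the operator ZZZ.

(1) |110> carries amplitude -1/2 + exp(I*pi/4)/2 in the final state.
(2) The amplitude on |100> is 1/2 + exp(I*pi/4)/2.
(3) Outcome |011> occurs with probability 0.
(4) The expectation value of ZZZ is -sqrt(2)/2.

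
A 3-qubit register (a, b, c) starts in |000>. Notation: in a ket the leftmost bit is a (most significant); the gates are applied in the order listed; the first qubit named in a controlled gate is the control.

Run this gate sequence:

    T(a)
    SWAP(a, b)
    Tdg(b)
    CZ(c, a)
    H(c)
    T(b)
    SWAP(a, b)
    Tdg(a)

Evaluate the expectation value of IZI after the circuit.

The observable IZI averages to 1.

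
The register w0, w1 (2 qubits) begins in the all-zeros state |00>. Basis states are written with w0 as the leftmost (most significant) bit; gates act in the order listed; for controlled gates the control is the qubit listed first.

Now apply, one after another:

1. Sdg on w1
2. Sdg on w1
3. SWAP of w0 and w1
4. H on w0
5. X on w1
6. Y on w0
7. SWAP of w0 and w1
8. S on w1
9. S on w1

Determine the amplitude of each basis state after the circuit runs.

After the circuit, the state carries amplitude 0 on |00>, 0 on |01>, -sqrt(2)*I/2 on |10>, -sqrt(2)*I/2 on |11>.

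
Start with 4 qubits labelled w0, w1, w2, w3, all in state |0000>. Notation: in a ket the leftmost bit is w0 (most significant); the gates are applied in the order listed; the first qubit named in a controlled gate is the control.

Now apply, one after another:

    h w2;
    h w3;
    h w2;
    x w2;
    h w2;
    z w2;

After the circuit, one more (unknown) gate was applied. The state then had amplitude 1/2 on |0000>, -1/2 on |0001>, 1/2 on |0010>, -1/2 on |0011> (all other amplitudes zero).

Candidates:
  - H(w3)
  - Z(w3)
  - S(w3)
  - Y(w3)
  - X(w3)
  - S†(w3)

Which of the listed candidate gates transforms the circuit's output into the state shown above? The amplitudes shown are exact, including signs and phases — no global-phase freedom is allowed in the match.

It was Z(w3) that produced the state shown.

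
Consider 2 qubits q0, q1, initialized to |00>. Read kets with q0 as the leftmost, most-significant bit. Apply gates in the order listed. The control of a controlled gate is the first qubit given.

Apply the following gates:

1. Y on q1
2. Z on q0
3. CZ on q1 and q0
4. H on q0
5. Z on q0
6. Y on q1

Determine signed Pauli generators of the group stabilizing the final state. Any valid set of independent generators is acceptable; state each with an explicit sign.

The stabilizer group can be generated by -XI, +IZ, among other valid generating sets.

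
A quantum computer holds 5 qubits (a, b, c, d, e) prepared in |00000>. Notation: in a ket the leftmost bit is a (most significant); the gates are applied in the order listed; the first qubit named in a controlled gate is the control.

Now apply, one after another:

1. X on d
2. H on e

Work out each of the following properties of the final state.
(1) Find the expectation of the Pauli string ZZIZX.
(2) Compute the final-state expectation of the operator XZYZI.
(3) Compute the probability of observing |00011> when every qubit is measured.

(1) The expectation value of ZZIZX is -1.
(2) In the final state, XZYZI has expectation 0.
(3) A full measurement returns |00011> with probability 1/2.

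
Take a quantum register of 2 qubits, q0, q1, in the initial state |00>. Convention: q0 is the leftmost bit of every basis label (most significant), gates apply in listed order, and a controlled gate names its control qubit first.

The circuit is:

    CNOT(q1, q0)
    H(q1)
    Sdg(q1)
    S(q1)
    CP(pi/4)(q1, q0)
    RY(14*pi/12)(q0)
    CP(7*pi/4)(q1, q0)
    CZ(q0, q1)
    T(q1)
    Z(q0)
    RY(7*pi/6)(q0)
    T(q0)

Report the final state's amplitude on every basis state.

The final amplitudes are sqrt(2)/2 on |00>, -sqrt(2)/4 - sqrt(6)/8 - sqrt(6)*exp(I*pi/4)/8 + sqrt(2)*exp(I*pi/4)/4 on |01>, 0 on |10>, sqrt(2)*(-I - exp(I*pi/4))/8 on |11>.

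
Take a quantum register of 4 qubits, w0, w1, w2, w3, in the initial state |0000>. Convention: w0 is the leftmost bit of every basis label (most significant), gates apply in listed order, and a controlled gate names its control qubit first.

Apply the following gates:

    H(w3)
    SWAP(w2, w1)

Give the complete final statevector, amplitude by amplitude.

After the circuit, the state carries amplitude sqrt(2)/2 on |0000>, sqrt(2)/2 on |0001>, and 0 on every other basis state.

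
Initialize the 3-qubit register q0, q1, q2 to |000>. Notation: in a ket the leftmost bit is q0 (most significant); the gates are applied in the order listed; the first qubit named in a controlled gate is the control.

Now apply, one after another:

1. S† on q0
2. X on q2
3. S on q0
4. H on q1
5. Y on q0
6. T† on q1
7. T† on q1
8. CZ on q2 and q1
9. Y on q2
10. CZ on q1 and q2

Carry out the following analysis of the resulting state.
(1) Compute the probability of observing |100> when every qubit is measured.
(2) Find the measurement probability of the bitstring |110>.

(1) Outcome |100> occurs with probability 1/2.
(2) A full measurement returns |110> with probability 1/2.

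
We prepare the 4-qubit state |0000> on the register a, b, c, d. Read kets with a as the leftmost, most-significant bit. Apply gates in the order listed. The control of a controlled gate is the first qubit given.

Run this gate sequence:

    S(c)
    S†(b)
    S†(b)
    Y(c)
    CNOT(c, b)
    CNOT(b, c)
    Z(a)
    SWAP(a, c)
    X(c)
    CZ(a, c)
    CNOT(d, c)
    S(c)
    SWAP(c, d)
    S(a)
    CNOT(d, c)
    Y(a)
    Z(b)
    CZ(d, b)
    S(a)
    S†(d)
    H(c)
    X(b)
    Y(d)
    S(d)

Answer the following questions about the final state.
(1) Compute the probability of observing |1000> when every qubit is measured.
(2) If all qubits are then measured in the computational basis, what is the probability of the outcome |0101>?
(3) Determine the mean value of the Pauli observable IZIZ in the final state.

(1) A full measurement returns |1000> with probability 1/2.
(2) The probability of measuring |0101> is 0.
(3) The observable IZIZ averages to 1.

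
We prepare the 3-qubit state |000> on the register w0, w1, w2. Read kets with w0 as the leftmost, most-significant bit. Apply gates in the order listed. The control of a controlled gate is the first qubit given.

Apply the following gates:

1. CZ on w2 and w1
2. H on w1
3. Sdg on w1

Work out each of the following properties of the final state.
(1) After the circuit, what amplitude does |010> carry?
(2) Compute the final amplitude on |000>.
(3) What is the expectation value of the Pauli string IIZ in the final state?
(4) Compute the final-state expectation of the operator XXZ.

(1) The final state's coefficient on |010> equals -sqrt(2)*I/2.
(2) The final state's coefficient on |000> equals sqrt(2)/2.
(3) The expectation value of IIZ is 1.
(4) In the final state, XXZ has expectation 0.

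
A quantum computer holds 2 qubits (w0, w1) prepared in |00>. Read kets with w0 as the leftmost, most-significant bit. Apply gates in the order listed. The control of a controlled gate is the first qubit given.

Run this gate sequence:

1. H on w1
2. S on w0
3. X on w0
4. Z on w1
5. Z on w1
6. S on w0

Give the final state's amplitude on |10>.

The final state's coefficient on |10> equals sqrt(2)*I/2.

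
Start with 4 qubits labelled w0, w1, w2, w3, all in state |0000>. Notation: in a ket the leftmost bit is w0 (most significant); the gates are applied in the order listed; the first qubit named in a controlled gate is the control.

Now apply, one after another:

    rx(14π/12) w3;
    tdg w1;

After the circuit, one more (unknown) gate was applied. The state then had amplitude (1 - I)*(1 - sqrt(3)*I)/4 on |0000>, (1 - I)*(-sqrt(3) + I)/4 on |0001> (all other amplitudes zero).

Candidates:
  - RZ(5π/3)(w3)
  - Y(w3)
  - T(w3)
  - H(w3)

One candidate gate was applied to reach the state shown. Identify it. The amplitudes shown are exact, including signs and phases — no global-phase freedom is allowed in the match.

The applied gate was H(w3).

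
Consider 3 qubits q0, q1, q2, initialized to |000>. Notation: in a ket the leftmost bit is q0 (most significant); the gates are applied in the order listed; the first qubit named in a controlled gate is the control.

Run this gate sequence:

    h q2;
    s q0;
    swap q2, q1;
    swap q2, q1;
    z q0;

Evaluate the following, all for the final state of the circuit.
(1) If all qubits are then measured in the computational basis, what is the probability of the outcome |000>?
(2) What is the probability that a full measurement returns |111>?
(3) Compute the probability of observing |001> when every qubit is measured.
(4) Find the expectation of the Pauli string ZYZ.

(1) A full measurement returns |000> with probability 1/2. Key observation: the block from step 3 through step 4 cancels to the identity and can be dropped.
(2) The probability of measuring |111> is 0.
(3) Outcome |001> occurs with probability 1/2.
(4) The observable ZYZ averages to 0.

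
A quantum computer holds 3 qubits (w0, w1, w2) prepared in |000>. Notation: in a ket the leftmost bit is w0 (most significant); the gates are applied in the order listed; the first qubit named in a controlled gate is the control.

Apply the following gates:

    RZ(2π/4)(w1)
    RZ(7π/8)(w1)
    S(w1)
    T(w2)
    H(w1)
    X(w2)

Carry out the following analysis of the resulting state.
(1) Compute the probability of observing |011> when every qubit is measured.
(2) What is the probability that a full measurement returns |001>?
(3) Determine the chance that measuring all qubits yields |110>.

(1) Outcome |011> occurs with probability 1/2.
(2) The probability of measuring |001> is 1/2.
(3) A full measurement returns |110> with probability 0.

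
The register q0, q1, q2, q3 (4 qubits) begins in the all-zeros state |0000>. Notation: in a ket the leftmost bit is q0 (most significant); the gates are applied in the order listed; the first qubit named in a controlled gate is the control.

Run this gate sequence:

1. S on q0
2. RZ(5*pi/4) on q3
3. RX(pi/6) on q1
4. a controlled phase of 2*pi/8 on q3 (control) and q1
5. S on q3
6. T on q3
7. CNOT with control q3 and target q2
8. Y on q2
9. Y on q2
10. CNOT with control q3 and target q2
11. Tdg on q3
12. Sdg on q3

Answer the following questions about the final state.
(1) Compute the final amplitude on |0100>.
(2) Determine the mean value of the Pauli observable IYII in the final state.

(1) The amplitude on |0100> is (-sqrt(2) + sqrt(6))*exp(7*I*pi/8)/4. Key observation: steps 5-12 multiply out to the identity, so the circuit reduces to the remaining gates.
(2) In the final state, IYII has expectation -1/2.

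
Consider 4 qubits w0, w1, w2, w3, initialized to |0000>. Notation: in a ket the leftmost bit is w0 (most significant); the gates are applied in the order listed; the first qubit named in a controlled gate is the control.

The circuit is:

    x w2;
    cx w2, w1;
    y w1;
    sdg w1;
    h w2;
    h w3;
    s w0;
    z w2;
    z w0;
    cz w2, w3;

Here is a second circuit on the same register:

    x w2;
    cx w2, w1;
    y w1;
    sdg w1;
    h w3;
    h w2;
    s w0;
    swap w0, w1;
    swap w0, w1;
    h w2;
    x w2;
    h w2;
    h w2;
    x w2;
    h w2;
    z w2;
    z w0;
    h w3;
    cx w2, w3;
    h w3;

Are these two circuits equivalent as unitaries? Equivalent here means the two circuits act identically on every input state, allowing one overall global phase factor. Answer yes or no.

Yes — the two circuits implement the same unitary up to a global phase.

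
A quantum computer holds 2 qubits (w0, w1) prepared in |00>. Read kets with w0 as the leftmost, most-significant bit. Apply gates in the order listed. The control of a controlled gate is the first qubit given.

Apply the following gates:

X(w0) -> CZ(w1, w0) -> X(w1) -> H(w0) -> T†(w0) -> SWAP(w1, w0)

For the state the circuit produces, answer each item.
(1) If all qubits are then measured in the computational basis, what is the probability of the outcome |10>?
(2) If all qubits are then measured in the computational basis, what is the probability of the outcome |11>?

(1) The probability of measuring |10> is 1/2.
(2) Outcome |11> occurs with probability 1/2.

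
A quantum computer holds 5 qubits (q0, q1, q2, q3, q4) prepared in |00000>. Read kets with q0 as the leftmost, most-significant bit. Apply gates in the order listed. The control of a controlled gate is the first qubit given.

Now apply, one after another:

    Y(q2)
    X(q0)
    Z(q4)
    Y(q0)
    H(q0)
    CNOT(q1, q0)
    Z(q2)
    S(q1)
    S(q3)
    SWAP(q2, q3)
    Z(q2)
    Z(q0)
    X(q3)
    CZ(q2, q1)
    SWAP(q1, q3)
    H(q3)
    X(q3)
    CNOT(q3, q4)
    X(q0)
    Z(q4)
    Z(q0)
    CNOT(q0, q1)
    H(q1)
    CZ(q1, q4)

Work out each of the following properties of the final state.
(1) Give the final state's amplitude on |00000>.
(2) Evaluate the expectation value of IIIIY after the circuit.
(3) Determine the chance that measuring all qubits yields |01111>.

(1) |00000> carries amplitude sqrt(2)/4 in the final state.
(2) The observable IIIIY averages to 0.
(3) A full measurement returns |01111> with probability 0.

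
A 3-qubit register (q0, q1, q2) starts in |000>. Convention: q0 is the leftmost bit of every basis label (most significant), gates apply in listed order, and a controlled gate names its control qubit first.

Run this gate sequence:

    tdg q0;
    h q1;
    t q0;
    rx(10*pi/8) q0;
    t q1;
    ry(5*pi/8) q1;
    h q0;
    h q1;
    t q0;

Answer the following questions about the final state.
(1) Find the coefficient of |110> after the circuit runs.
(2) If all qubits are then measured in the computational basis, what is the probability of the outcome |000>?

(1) The final state's coefficient on |110> equals sqrt(2)*sqrt(sqrt(2)/4 + 1/2)*cos(5*pi/16)/4 + sqrt(2)*sqrt(sqrt(2)/4 + 1/2)*sin(5*pi/16)/4 - sqrt(2)*I*sqrt(sqrt(2)/4 + 1/2)*exp(I*pi/4)*sin(5*pi/16)/4 - sqrt(2)*sqrt(1/2 - sqrt(2)/4)*exp(I*pi/4)*cos(5*pi/16)/4 + sqrt(2)*I*sqrt(1/2 - sqrt(2)/4)*cos(5*pi/16)/4 + sqrt(2)*sqrt(1/2 - sqrt(2)/4)*exp(I*pi/4)*sin(5*pi/16)/4 + sqrt(2)*I*sqrt(1/2 - sqrt(2)/4)*sin(5*pi/16)/4 + sqrt(2)*I*sqrt(sqrt(2)/4 + 1/2)*exp(I*pi/4)*cos(5*pi/16)/4.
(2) The probability of measuring |000> is 1/4 - sqrt(4 - 2*sqrt(2))/16.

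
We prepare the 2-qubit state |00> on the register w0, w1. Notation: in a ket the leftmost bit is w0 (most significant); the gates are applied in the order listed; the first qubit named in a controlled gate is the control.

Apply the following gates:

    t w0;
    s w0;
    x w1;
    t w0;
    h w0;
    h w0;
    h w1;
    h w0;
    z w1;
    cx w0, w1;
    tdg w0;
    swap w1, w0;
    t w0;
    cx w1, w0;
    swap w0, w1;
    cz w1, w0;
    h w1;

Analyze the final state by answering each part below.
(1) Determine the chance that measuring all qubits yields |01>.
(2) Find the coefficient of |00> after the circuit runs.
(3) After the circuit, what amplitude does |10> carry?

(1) The probability of measuring |01> is 1/4 - sqrt(2)/8. Key observation: gates 5-6 undo each other exactly, leaving only the rest of the circuit to track.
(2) The final state's coefficient on |00> equals sqrt(2)*(1 + exp(I*pi/4))/4.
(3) |10> carries amplitude sqrt(2)*(1 + exp(3*I*pi/4))/4 in the final state.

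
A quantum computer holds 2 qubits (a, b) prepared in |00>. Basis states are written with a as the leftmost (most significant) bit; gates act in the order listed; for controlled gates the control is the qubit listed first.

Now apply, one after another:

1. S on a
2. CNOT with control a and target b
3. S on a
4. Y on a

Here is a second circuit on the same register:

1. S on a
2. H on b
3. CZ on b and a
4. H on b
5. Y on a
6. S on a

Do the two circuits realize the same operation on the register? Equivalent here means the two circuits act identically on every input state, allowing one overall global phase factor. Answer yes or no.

No — the two circuits implement different unitaries, even allowing a global phase.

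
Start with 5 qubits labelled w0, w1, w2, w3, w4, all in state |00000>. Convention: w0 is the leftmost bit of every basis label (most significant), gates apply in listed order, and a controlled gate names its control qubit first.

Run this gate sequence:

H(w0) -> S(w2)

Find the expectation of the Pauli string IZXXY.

The expectation value of IZXXY is 0.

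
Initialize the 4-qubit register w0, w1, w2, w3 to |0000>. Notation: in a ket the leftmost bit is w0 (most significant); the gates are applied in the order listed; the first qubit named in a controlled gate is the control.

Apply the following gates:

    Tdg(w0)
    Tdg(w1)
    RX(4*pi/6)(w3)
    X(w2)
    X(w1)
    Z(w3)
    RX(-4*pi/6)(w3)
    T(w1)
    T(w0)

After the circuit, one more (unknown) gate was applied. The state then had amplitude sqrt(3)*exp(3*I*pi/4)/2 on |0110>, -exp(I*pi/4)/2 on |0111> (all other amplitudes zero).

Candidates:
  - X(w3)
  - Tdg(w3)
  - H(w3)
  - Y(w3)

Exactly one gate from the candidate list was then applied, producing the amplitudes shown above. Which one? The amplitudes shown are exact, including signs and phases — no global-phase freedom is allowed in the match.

The applied gate was X(w3).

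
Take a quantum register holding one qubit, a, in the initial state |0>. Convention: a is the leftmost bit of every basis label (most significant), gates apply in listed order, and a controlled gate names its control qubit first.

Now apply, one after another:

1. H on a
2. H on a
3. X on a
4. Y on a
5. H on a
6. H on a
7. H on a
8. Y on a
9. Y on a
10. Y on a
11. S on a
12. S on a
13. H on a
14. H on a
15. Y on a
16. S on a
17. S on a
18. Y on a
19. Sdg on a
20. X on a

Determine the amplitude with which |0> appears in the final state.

The amplitude on |0> is sqrt(2)*I/2.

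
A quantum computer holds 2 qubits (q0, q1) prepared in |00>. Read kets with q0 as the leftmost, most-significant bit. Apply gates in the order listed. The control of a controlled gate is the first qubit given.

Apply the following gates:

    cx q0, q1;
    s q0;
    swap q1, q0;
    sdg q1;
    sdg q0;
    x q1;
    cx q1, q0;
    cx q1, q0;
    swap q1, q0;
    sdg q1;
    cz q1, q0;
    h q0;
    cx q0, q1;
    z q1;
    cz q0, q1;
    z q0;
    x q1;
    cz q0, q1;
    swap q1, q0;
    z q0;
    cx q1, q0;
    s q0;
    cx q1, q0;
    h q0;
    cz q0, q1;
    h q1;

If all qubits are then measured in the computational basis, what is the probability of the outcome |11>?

Outcome |11> occurs with probability 1/2.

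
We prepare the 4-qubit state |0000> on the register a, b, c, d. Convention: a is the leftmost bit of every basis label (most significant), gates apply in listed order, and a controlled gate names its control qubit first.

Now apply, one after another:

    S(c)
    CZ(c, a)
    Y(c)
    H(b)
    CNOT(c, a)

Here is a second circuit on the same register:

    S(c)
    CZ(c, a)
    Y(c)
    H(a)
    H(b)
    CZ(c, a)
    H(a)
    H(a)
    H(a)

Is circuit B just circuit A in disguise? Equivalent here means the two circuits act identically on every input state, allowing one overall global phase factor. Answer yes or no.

Yes — the two circuits implement the same unitary up to a global phase.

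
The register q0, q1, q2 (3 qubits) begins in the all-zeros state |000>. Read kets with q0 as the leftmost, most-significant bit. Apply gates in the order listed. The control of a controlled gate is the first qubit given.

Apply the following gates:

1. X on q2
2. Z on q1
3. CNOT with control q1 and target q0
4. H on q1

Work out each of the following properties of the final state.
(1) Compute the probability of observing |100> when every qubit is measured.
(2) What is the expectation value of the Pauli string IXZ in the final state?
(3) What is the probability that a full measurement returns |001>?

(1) A full measurement returns |100> with probability 0.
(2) The observable IXZ averages to -1.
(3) Outcome |001> occurs with probability 1/2.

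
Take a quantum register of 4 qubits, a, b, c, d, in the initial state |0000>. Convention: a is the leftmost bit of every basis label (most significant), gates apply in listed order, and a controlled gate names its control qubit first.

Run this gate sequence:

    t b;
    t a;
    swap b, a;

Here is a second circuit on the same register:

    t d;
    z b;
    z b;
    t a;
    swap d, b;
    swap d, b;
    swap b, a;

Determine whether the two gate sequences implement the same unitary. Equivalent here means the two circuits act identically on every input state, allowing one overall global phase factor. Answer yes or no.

No: there is an input state on which the two circuits produce genuinely different outputs (not merely differing by a phase).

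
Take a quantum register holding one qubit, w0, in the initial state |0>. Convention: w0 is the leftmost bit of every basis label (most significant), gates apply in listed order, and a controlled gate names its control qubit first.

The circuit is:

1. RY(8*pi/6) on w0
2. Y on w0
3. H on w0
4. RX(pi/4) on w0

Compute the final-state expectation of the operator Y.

The expectation value of Y is -sqrt(6)/4.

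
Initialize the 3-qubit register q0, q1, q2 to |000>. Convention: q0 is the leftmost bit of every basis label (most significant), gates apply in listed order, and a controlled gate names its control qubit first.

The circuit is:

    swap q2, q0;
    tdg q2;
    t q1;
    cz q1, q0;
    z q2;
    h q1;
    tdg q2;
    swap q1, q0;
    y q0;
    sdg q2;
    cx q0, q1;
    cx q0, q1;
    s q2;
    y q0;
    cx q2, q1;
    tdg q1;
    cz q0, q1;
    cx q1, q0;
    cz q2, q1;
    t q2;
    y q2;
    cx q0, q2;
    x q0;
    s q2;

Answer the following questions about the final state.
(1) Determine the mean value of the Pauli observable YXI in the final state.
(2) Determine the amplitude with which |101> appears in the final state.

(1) In the final state, YXI has expectation 0. Key observation: steps 9-14 multiply out to the identity, so the circuit reduces to the remaining gates.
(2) The amplitude on |101> is -sqrt(2)/2.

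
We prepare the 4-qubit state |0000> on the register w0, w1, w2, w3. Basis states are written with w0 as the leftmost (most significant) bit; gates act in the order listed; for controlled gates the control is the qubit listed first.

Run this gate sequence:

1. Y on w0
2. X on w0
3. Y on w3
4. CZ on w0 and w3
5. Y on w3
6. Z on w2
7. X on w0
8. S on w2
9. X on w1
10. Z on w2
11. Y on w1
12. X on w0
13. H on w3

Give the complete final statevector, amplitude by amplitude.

The final amplitudes are sqrt(2)/2 on |0000>, sqrt(2)/2 on |0001>, and 0 on every other basis state.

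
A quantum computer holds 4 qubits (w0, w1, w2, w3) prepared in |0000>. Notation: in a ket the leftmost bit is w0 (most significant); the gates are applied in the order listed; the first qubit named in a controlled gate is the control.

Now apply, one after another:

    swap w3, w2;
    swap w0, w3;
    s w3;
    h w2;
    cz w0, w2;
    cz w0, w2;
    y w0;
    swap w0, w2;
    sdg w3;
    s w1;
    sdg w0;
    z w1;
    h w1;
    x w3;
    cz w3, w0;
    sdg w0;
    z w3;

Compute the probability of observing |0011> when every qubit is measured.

Outcome |0011> occurs with probability 1/4. Key observation: steps 5-6 multiply out to the identity, so the circuit reduces to the remaining gates.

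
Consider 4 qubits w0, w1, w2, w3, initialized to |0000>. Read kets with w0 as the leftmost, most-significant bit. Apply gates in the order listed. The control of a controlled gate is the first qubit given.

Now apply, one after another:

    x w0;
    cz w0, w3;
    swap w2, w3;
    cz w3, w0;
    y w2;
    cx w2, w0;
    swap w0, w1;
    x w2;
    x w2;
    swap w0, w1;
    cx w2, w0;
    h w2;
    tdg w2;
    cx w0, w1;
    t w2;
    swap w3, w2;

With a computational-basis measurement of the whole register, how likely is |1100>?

Outcome |1100> occurs with probability 1/2. Key observation: the block from step 6 through step 11 cancels to the identity and can be dropped.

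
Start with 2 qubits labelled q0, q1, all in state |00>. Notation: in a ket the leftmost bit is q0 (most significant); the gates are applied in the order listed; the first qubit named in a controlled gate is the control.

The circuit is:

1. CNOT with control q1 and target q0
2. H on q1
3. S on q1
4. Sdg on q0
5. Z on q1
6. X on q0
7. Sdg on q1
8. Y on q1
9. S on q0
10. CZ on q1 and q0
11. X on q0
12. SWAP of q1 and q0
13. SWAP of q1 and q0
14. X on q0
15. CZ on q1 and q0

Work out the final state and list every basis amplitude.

After the circuit, the state carries amplitude 0 on |00>, 0 on |01>, -sqrt(2)/2 on |10>, -sqrt(2)/2 on |11>. Key observation: the block from step 10 through step 15 cancels to the identity and can be dropped.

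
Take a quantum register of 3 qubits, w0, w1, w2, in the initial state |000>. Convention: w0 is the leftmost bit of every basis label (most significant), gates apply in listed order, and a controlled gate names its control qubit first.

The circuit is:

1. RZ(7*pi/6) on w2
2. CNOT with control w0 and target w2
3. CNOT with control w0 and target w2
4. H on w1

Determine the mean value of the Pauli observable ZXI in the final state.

In the final state, ZXI has expectation 1. Key observation: steps 2-3 multiply out to the identity, so the circuit reduces to the remaining gates.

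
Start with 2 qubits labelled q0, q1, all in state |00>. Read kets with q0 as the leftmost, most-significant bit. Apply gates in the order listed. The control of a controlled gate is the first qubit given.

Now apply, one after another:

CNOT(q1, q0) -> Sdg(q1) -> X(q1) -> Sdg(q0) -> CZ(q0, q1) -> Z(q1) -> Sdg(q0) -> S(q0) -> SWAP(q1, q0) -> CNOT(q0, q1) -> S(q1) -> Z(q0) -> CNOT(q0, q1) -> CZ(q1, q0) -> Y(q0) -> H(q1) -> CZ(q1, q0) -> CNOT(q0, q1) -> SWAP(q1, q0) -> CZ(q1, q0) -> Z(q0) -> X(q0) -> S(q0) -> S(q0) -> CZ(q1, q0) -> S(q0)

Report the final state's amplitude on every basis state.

After the circuit, the state carries amplitude -sqrt(2)/2 on |00>, 0 on |01>, -sqrt(2)*I/2 on |10>, 0 on |11>.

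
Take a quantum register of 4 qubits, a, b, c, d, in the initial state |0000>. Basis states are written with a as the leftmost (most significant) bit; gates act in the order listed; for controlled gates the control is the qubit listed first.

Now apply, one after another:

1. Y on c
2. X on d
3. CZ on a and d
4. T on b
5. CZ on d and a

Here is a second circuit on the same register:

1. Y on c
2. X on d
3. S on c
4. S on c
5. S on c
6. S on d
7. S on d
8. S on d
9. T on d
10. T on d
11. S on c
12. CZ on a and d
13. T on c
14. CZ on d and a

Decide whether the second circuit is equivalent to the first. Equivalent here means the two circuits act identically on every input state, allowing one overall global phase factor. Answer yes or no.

No: there is an input state on which the two circuits produce genuinely different outputs (not merely differing by a phase).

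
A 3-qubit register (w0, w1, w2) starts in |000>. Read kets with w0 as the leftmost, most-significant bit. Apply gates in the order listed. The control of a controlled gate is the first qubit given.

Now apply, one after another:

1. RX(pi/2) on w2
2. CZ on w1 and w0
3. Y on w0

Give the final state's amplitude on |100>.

The final state's coefficient on |100> equals sqrt(2)*I/2.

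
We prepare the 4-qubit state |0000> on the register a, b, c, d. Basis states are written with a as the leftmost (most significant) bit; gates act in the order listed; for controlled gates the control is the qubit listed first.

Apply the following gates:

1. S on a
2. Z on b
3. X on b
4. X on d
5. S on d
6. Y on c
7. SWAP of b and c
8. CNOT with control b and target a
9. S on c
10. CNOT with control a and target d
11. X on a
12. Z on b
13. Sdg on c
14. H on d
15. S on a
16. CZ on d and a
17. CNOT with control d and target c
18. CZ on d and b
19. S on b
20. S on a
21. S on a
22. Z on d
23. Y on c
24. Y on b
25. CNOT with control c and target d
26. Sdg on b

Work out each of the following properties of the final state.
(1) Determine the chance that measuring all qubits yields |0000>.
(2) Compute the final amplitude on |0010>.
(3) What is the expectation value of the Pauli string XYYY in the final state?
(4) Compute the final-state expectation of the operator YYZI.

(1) The probability of measuring |0000> is 1/2.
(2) The amplitude on |0010> is sqrt(2)*I/2.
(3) The expectation value of XYYY is 0.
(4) The expectation value of YYZI is 0.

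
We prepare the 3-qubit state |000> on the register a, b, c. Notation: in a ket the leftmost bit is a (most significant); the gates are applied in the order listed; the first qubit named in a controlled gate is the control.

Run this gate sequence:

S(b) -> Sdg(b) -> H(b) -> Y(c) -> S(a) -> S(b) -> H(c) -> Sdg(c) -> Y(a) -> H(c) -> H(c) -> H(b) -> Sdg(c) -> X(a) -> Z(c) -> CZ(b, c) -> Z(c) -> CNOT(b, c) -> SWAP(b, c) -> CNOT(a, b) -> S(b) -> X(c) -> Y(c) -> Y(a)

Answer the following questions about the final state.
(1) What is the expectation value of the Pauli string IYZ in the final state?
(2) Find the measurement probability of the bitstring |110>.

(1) In the final state, IYZ has expectation 1. Key observation: the block from step 1 through step 2 cancels to the identity and can be dropped.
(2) A full measurement returns |110> with probability 1/4.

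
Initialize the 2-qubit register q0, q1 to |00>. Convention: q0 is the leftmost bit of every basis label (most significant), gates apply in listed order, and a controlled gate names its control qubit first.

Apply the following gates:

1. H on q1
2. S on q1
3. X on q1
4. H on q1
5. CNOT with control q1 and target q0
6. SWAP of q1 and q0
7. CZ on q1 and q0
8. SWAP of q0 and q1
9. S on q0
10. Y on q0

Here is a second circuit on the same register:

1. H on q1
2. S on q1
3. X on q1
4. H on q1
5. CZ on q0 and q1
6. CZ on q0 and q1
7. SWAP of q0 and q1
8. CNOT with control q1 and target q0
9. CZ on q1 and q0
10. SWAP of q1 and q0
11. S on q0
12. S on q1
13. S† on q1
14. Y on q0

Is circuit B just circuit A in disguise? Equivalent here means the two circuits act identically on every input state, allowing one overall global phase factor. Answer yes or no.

No: there is an input state on which the two circuits produce genuinely different outputs (not merely differing by a phase).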